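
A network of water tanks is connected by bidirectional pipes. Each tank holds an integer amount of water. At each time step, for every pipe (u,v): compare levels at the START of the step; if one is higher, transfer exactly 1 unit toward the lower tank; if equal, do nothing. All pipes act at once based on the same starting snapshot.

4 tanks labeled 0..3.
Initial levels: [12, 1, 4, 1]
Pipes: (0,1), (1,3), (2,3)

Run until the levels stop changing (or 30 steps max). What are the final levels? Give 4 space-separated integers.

Answer: 5 4 4 5

Derivation:
Step 1: flows [0->1,1=3,2->3] -> levels [11 2 3 2]
Step 2: flows [0->1,1=3,2->3] -> levels [10 3 2 3]
Step 3: flows [0->1,1=3,3->2] -> levels [9 4 3 2]
Step 4: flows [0->1,1->3,2->3] -> levels [8 4 2 4]
Step 5: flows [0->1,1=3,3->2] -> levels [7 5 3 3]
Step 6: flows [0->1,1->3,2=3] -> levels [6 5 3 4]
Step 7: flows [0->1,1->3,3->2] -> levels [5 5 4 4]
Step 8: flows [0=1,1->3,2=3] -> levels [5 4 4 5]
Step 9: flows [0->1,3->1,3->2] -> levels [4 6 5 3]
Step 10: flows [1->0,1->3,2->3] -> levels [5 4 4 5]
  -> period-2 cycle: step 10 state = step 8 state; never stabilizes
  -> state at step 30: (30-8) mod 2 = 0, same as step 8 -> [5 4 4 5]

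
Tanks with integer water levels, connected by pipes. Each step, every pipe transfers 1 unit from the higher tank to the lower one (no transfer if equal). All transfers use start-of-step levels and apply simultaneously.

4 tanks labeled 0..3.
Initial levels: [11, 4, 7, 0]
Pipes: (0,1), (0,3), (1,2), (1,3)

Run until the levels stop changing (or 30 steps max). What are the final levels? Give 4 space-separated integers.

Answer: 5 7 5 5

Derivation:
Step 1: flows [0->1,0->3,2->1,1->3] -> levels [9 5 6 2]
Step 2: flows [0->1,0->3,2->1,1->3] -> levels [7 6 5 4]
Step 3: flows [0->1,0->3,1->2,1->3] -> levels [5 5 6 6]
Step 4: flows [0=1,3->0,2->1,3->1] -> levels [6 7 5 4]
Step 5: flows [1->0,0->3,1->2,1->3] -> levels [6 4 6 6]
Step 6: flows [0->1,0=3,2->1,3->1] -> levels [5 7 5 5]
Step 7: flows [1->0,0=3,1->2,1->3] -> levels [6 4 6 6]
  -> period-2 cycle: step 7 state = step 5 state; never stabilizes
  -> state at step 30: (30-5) mod 2 = 1, same as step 6 -> [5 7 5 5]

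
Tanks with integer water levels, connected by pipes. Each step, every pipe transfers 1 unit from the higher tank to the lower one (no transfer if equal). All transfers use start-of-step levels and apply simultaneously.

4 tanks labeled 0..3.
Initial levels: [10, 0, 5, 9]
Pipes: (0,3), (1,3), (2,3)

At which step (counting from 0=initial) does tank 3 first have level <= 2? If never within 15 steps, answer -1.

Step 1: flows [0->3,3->1,3->2] -> levels [9 1 6 8]
Step 2: flows [0->3,3->1,3->2] -> levels [8 2 7 7]
Step 3: flows [0->3,3->1,2=3] -> levels [7 3 7 7]
Step 4: flows [0=3,3->1,2=3] -> levels [7 4 7 6]
Step 5: flows [0->3,3->1,2->3] -> levels [6 5 6 7]
Step 6: flows [3->0,3->1,3->2] -> levels [7 6 7 4]
Step 7: flows [0->3,1->3,2->3] -> levels [6 5 6 7]
  -> period-2 cycle (repeats step 5); tank 3 never drops to <=2
Tank 3 never reaches <=2 within 15 steps

Answer: -1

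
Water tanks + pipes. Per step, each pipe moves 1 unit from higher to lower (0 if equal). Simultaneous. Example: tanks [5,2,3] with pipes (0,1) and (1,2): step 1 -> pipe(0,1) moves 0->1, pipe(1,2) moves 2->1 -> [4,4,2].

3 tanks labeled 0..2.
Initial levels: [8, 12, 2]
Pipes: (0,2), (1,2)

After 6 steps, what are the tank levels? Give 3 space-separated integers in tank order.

Step 1: flows [0->2,1->2] -> levels [7 11 4]
Step 2: flows [0->2,1->2] -> levels [6 10 6]
Step 3: flows [0=2,1->2] -> levels [6 9 7]
Step 4: flows [2->0,1->2] -> levels [7 8 7]
Step 5: flows [0=2,1->2] -> levels [7 7 8]
Step 6: flows [2->0,2->1] -> levels [8 8 6]

Answer: 8 8 6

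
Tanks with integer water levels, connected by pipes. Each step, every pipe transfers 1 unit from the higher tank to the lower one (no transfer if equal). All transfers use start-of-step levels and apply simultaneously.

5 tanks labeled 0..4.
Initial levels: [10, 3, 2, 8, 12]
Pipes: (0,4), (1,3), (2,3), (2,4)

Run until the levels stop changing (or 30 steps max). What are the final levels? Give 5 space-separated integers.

Answer: 7 7 7 6 8

Derivation:
Step 1: flows [4->0,3->1,3->2,4->2] -> levels [11 4 4 6 10]
Step 2: flows [0->4,3->1,3->2,4->2] -> levels [10 5 6 4 10]
Step 3: flows [0=4,1->3,2->3,4->2] -> levels [10 4 6 6 9]
Step 4: flows [0->4,3->1,2=3,4->2] -> levels [9 5 7 5 9]
Step 5: flows [0=4,1=3,2->3,4->2] -> levels [9 5 7 6 8]
Step 6: flows [0->4,3->1,2->3,4->2] -> levels [8 6 7 6 8]
Step 7: flows [0=4,1=3,2->3,4->2] -> levels [8 6 7 7 7]
Step 8: flows [0->4,3->1,2=3,2=4] -> levels [7 7 7 6 8]
Step 9: flows [4->0,1->3,2->3,4->2] -> levels [8 6 7 8 6]
Step 10: flows [0->4,3->1,3->2,2->4] -> levels [7 7 7 6 8]
  -> period-2 cycle: step 10 state = step 8 state; never stabilizes
  -> state at step 30: (30-8) mod 2 = 0, same as step 8 -> [7 7 7 6 8]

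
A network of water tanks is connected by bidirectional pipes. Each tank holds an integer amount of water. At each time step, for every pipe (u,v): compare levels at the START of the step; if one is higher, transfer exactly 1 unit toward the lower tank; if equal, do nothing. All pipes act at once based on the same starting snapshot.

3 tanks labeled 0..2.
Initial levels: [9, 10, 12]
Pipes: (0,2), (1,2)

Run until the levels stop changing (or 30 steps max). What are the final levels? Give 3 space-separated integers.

Step 1: flows [2->0,2->1] -> levels [10 11 10]
Step 2: flows [0=2,1->2] -> levels [10 10 11]
Step 3: flows [2->0,2->1] -> levels [11 11 9]
Step 4: flows [0->2,1->2] -> levels [10 10 11]
  -> period-2 cycle: step 4 state = step 2 state; never stabilizes
  -> state at step 30: (30-2) mod 2 = 0, same as step 2 -> [10 10 11]

Answer: 10 10 11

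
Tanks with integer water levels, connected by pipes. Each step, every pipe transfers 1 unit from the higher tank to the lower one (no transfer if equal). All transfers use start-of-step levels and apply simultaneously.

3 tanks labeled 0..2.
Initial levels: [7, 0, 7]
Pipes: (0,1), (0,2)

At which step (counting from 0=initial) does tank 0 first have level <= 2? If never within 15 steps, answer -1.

Step 1: flows [0->1,0=2] -> levels [6 1 7]
Step 2: flows [0->1,2->0] -> levels [6 2 6]
Step 3: flows [0->1,0=2] -> levels [5 3 6]
Step 4: flows [0->1,2->0] -> levels [5 4 5]
Step 5: flows [0->1,0=2] -> levels [4 5 5]
Step 6: flows [1->0,2->0] -> levels [6 4 4]
Step 7: flows [0->1,0->2] -> levels [4 5 5]
  -> period-2 cycle (repeats step 5); tank 0 never drops to <=2
Tank 0 never reaches <=2 within 15 steps

Answer: -1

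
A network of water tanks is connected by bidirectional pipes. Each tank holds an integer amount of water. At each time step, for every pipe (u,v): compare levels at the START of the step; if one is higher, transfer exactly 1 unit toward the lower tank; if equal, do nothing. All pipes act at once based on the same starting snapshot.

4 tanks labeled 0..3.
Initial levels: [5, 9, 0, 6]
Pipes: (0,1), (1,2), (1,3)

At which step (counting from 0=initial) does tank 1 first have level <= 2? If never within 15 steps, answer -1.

Step 1: flows [1->0,1->2,1->3] -> levels [6 6 1 7]
Step 2: flows [0=1,1->2,3->1] -> levels [6 6 2 6]
Step 3: flows [0=1,1->2,1=3] -> levels [6 5 3 6]
Step 4: flows [0->1,1->2,3->1] -> levels [5 6 4 5]
Step 5: flows [1->0,1->2,1->3] -> levels [6 3 5 6]
Step 6: flows [0->1,2->1,3->1] -> levels [5 6 4 5]
  -> period-2 cycle (repeats step 4); tank 1 never drops to <=2
Tank 1 never reaches <=2 within 15 steps

Answer: -1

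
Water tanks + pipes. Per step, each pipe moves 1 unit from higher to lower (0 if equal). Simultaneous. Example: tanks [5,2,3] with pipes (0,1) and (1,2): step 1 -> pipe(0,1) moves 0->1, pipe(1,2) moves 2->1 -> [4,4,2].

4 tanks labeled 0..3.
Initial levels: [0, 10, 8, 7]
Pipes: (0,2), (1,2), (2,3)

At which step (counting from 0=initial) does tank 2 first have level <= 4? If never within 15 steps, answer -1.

Step 1: flows [2->0,1->2,2->3] -> levels [1 9 7 8]
Step 2: flows [2->0,1->2,3->2] -> levels [2 8 8 7]
Step 3: flows [2->0,1=2,2->3] -> levels [3 8 6 8]
Step 4: flows [2->0,1->2,3->2] -> levels [4 7 7 7]
Step 5: flows [2->0,1=2,2=3] -> levels [5 7 6 7]
Step 6: flows [2->0,1->2,3->2] -> levels [6 6 7 6]
Step 7: flows [2->0,2->1,2->3] -> levels [7 7 4 7]
Tank 2 first reaches <=4 at step 7

Answer: 7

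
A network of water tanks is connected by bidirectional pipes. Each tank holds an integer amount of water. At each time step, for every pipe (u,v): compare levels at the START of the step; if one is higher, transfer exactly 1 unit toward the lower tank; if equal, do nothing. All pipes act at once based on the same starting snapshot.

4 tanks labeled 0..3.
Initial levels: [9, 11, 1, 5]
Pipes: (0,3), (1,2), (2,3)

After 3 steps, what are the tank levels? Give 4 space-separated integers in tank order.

Answer: 6 8 6 6

Derivation:
Step 1: flows [0->3,1->2,3->2] -> levels [8 10 3 5]
Step 2: flows [0->3,1->2,3->2] -> levels [7 9 5 5]
Step 3: flows [0->3,1->2,2=3] -> levels [6 8 6 6]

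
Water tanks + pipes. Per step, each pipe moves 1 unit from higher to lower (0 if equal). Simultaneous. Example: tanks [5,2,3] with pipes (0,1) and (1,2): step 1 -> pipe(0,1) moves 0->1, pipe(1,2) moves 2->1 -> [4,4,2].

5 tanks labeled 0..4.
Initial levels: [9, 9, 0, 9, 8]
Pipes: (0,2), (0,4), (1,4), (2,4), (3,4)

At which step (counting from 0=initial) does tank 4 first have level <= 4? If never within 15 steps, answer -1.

Answer: -1

Derivation:
Step 1: flows [0->2,0->4,1->4,4->2,3->4] -> levels [7 8 2 8 10]
Step 2: flows [0->2,4->0,4->1,4->2,4->3] -> levels [7 9 4 9 6]
Step 3: flows [0->2,0->4,1->4,4->2,3->4] -> levels [5 8 6 8 8]
Step 4: flows [2->0,4->0,1=4,4->2,3=4] -> levels [7 8 6 8 6]
Step 5: flows [0->2,0->4,1->4,2=4,3->4] -> levels [5 7 7 7 9]
Step 6: flows [2->0,4->0,4->1,4->2,4->3] -> levels [7 8 7 8 5]
Step 7: flows [0=2,0->4,1->4,2->4,3->4] -> levels [6 7 6 7 9]
Step 8: flows [0=2,4->0,4->1,4->2,4->3] -> levels [7 8 7 8 5]
  -> period-2 cycle (repeats step 6); tank 4 never drops to <=4
Tank 4 never reaches <=4 within 15 steps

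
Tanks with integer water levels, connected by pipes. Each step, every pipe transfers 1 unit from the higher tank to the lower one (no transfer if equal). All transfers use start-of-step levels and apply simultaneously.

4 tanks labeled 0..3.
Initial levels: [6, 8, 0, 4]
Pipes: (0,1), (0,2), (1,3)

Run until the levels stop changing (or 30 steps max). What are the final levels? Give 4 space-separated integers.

Answer: 5 4 4 5

Derivation:
Step 1: flows [1->0,0->2,1->3] -> levels [6 6 1 5]
Step 2: flows [0=1,0->2,1->3] -> levels [5 5 2 6]
Step 3: flows [0=1,0->2,3->1] -> levels [4 6 3 5]
Step 4: flows [1->0,0->2,1->3] -> levels [4 4 4 6]
Step 5: flows [0=1,0=2,3->1] -> levels [4 5 4 5]
Step 6: flows [1->0,0=2,1=3] -> levels [5 4 4 5]
Step 7: flows [0->1,0->2,3->1] -> levels [3 6 5 4]
Step 8: flows [1->0,2->0,1->3] -> levels [5 4 4 5]
  -> period-2 cycle: step 8 state = step 6 state; never stabilizes
  -> state at step 30: (30-6) mod 2 = 0, same as step 6 -> [5 4 4 5]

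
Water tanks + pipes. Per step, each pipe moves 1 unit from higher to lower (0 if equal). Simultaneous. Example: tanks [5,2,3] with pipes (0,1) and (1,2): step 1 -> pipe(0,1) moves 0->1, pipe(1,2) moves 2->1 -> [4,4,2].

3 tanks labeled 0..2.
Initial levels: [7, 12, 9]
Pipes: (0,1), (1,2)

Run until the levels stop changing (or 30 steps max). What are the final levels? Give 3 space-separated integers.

Answer: 10 8 10

Derivation:
Step 1: flows [1->0,1->2] -> levels [8 10 10]
Step 2: flows [1->0,1=2] -> levels [9 9 10]
Step 3: flows [0=1,2->1] -> levels [9 10 9]
Step 4: flows [1->0,1->2] -> levels [10 8 10]
Step 5: flows [0->1,2->1] -> levels [9 10 9]
  -> period-2 cycle: step 5 state = step 3 state; never stabilizes
  -> state at step 30: (30-3) mod 2 = 1, same as step 4 -> [10 8 10]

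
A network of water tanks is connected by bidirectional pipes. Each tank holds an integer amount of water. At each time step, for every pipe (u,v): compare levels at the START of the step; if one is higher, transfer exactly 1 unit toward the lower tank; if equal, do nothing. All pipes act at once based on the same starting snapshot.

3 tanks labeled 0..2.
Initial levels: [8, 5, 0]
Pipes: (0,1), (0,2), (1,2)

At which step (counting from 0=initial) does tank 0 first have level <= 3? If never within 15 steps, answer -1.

Answer: -1

Derivation:
Step 1: flows [0->1,0->2,1->2] -> levels [6 5 2]
Step 2: flows [0->1,0->2,1->2] -> levels [4 5 4]
Step 3: flows [1->0,0=2,1->2] -> levels [5 3 5]
Step 4: flows [0->1,0=2,2->1] -> levels [4 5 4]
  -> period-2 cycle (repeats step 2); tank 0 never drops to <=3
Tank 0 never reaches <=3 within 15 steps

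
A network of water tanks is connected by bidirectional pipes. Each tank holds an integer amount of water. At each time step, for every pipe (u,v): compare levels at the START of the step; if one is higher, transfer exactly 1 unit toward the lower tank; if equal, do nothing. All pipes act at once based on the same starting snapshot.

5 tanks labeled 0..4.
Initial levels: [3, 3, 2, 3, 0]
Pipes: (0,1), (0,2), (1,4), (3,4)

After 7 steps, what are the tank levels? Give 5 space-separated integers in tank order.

Step 1: flows [0=1,0->2,1->4,3->4] -> levels [2 2 3 2 2]
Step 2: flows [0=1,2->0,1=4,3=4] -> levels [3 2 2 2 2]
Step 3: flows [0->1,0->2,1=4,3=4] -> levels [1 3 3 2 2]
Step 4: flows [1->0,2->0,1->4,3=4] -> levels [3 1 2 2 3]
Step 5: flows [0->1,0->2,4->1,4->3] -> levels [1 3 3 3 1]
Step 6: flows [1->0,2->0,1->4,3->4] -> levels [3 1 2 2 3]
  -> period-2 cycle: step 6 state = step 4 state
  -> state at step 7: (7-4) mod 2 = 1, same as step 5 -> [1 3 3 3 1]

Answer: 1 3 3 3 1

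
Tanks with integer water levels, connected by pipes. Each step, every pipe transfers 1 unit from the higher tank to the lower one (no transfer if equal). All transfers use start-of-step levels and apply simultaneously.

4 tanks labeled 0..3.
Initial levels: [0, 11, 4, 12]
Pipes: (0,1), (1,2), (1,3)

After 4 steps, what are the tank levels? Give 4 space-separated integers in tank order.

Answer: 4 7 8 8

Derivation:
Step 1: flows [1->0,1->2,3->1] -> levels [1 10 5 11]
Step 2: flows [1->0,1->2,3->1] -> levels [2 9 6 10]
Step 3: flows [1->0,1->2,3->1] -> levels [3 8 7 9]
Step 4: flows [1->0,1->2,3->1] -> levels [4 7 8 8]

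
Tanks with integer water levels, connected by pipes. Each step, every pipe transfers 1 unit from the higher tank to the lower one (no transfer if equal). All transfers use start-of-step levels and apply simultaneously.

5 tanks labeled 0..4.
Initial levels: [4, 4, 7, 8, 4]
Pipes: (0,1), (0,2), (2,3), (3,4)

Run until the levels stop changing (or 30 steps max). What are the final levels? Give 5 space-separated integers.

Answer: 6 5 4 7 5

Derivation:
Step 1: flows [0=1,2->0,3->2,3->4] -> levels [5 4 7 6 5]
Step 2: flows [0->1,2->0,2->3,3->4] -> levels [5 5 5 6 6]
Step 3: flows [0=1,0=2,3->2,3=4] -> levels [5 5 6 5 6]
Step 4: flows [0=1,2->0,2->3,4->3] -> levels [6 5 4 7 5]
Step 5: flows [0->1,0->2,3->2,3->4] -> levels [4 6 6 5 6]
Step 6: flows [1->0,2->0,2->3,4->3] -> levels [6 5 4 7 5]
  -> period-2 cycle: step 6 state = step 4 state; never stabilizes
  -> state at step 30: (30-4) mod 2 = 0, same as step 4 -> [6 5 4 7 5]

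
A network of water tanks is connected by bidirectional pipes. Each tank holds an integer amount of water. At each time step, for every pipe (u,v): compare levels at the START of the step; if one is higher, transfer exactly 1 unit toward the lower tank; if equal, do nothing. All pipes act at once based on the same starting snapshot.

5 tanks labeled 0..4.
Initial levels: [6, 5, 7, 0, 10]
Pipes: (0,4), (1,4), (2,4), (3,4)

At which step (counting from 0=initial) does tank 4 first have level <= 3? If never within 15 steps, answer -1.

Answer: -1

Derivation:
Step 1: flows [4->0,4->1,4->2,4->3] -> levels [7 6 8 1 6]
Step 2: flows [0->4,1=4,2->4,4->3] -> levels [6 6 7 2 7]
Step 3: flows [4->0,4->1,2=4,4->3] -> levels [7 7 7 3 4]
Step 4: flows [0->4,1->4,2->4,4->3] -> levels [6 6 6 4 6]
Step 5: flows [0=4,1=4,2=4,4->3] -> levels [6 6 6 5 5]
Step 6: flows [0->4,1->4,2->4,3=4] -> levels [5 5 5 5 8]
Step 7: flows [4->0,4->1,4->2,4->3] -> levels [6 6 6 6 4]
Step 8: flows [0->4,1->4,2->4,3->4] -> levels [5 5 5 5 8]
  -> period-2 cycle (repeats step 6); tank 4 never drops to <=3
Tank 4 never reaches <=3 within 15 steps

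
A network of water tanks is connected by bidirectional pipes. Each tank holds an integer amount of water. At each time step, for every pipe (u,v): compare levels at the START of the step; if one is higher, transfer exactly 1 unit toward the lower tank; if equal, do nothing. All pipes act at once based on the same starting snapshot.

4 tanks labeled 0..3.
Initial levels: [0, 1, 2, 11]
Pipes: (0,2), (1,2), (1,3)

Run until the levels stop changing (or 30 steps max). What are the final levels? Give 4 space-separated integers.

Answer: 4 5 2 3

Derivation:
Step 1: flows [2->0,2->1,3->1] -> levels [1 3 0 10]
Step 2: flows [0->2,1->2,3->1] -> levels [0 3 2 9]
Step 3: flows [2->0,1->2,3->1] -> levels [1 3 2 8]
Step 4: flows [2->0,1->2,3->1] -> levels [2 3 2 7]
Step 5: flows [0=2,1->2,3->1] -> levels [2 3 3 6]
Step 6: flows [2->0,1=2,3->1] -> levels [3 4 2 5]
Step 7: flows [0->2,1->2,3->1] -> levels [2 4 4 4]
Step 8: flows [2->0,1=2,1=3] -> levels [3 4 3 4]
Step 9: flows [0=2,1->2,1=3] -> levels [3 3 4 4]
Step 10: flows [2->0,2->1,3->1] -> levels [4 5 2 3]
Step 11: flows [0->2,1->2,1->3] -> levels [3 3 4 4]
  -> period-2 cycle: step 11 state = step 9 state; never stabilizes
  -> state at step 30: (30-9) mod 2 = 1, same as step 10 -> [4 5 2 3]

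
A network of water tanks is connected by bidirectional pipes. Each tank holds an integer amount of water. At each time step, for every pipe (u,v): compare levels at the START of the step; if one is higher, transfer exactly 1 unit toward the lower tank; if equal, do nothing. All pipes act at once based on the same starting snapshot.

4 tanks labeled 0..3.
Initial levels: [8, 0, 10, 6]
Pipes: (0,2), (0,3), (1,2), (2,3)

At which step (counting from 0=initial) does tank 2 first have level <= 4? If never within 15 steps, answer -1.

Step 1: flows [2->0,0->3,2->1,2->3] -> levels [8 1 7 8]
Step 2: flows [0->2,0=3,2->1,3->2] -> levels [7 2 8 7]
Step 3: flows [2->0,0=3,2->1,2->3] -> levels [8 3 5 8]
Step 4: flows [0->2,0=3,2->1,3->2] -> levels [7 4 6 7]
Step 5: flows [0->2,0=3,2->1,3->2] -> levels [6 5 7 6]
Step 6: flows [2->0,0=3,2->1,2->3] -> levels [7 6 4 7]
Tank 2 first reaches <=4 at step 6

Answer: 6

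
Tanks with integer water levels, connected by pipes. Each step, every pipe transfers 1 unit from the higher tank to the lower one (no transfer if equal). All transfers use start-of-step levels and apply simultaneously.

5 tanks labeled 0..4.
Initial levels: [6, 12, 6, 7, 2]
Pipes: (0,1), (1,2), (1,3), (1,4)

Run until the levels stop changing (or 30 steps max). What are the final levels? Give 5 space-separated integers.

Answer: 7 5 7 7 7

Derivation:
Step 1: flows [1->0,1->2,1->3,1->4] -> levels [7 8 7 8 3]
Step 2: flows [1->0,1->2,1=3,1->4] -> levels [8 5 8 8 4]
Step 3: flows [0->1,2->1,3->1,1->4] -> levels [7 7 7 7 5]
Step 4: flows [0=1,1=2,1=3,1->4] -> levels [7 6 7 7 6]
Step 5: flows [0->1,2->1,3->1,1=4] -> levels [6 9 6 6 6]
Step 6: flows [1->0,1->2,1->3,1->4] -> levels [7 5 7 7 7]
Step 7: flows [0->1,2->1,3->1,4->1] -> levels [6 9 6 6 6]
  -> period-2 cycle: step 7 state = step 5 state; never stabilizes
  -> state at step 30: (30-5) mod 2 = 1, same as step 6 -> [7 5 7 7 7]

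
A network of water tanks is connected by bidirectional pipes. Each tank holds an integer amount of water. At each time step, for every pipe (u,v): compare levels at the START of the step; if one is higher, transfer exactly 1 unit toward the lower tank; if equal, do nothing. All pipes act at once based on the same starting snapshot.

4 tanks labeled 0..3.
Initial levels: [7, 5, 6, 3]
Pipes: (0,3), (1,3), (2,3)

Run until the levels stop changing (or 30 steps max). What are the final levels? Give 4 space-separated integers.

Answer: 6 5 6 4

Derivation:
Step 1: flows [0->3,1->3,2->3] -> levels [6 4 5 6]
Step 2: flows [0=3,3->1,3->2] -> levels [6 5 6 4]
Step 3: flows [0->3,1->3,2->3] -> levels [5 4 5 7]
Step 4: flows [3->0,3->1,3->2] -> levels [6 5 6 4]
  -> period-2 cycle: step 4 state = step 2 state; never stabilizes
  -> state at step 30: (30-2) mod 2 = 0, same as step 2 -> [6 5 6 4]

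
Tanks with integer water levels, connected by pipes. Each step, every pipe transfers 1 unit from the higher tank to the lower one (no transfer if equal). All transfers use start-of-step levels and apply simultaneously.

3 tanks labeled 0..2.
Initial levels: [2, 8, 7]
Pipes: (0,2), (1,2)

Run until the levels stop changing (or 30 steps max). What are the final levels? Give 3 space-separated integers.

Step 1: flows [2->0,1->2] -> levels [3 7 7]
Step 2: flows [2->0,1=2] -> levels [4 7 6]
Step 3: flows [2->0,1->2] -> levels [5 6 6]
Step 4: flows [2->0,1=2] -> levels [6 6 5]
Step 5: flows [0->2,1->2] -> levels [5 5 7]
Step 6: flows [2->0,2->1] -> levels [6 6 5]
  -> period-2 cycle: step 6 state = step 4 state; never stabilizes
  -> state at step 30: (30-4) mod 2 = 0, same as step 4 -> [6 6 5]

Answer: 6 6 5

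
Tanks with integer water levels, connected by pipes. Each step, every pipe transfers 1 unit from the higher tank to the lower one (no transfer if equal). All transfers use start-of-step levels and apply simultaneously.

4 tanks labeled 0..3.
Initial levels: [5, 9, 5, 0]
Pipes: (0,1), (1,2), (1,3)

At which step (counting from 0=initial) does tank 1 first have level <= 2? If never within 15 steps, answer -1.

Step 1: flows [1->0,1->2,1->3] -> levels [6 6 6 1]
Step 2: flows [0=1,1=2,1->3] -> levels [6 5 6 2]
Step 3: flows [0->1,2->1,1->3] -> levels [5 6 5 3]
Step 4: flows [1->0,1->2,1->3] -> levels [6 3 6 4]
Step 5: flows [0->1,2->1,3->1] -> levels [5 6 5 3]
  -> period-2 cycle (repeats step 3); tank 1 never drops to <=2
Tank 1 never reaches <=2 within 15 steps

Answer: -1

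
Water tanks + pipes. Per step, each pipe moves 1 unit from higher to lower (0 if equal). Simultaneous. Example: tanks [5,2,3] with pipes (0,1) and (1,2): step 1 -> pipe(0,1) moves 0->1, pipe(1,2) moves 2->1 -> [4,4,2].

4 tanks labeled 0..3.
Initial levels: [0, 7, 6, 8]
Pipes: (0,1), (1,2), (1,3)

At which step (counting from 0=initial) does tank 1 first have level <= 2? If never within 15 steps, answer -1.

Answer: -1

Derivation:
Step 1: flows [1->0,1->2,3->1] -> levels [1 6 7 7]
Step 2: flows [1->0,2->1,3->1] -> levels [2 7 6 6]
Step 3: flows [1->0,1->2,1->3] -> levels [3 4 7 7]
Step 4: flows [1->0,2->1,3->1] -> levels [4 5 6 6]
Step 5: flows [1->0,2->1,3->1] -> levels [5 6 5 5]
Step 6: flows [1->0,1->2,1->3] -> levels [6 3 6 6]
Step 7: flows [0->1,2->1,3->1] -> levels [5 6 5 5]
  -> period-2 cycle (repeats step 5); tank 1 never drops to <=2
Tank 1 never reaches <=2 within 15 steps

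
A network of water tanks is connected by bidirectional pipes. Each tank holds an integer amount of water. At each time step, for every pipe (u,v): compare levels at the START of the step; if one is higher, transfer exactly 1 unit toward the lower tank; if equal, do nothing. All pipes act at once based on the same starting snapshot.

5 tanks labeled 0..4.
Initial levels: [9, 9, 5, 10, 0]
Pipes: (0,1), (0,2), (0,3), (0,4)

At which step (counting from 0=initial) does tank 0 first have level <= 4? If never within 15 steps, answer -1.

Answer: 5

Derivation:
Step 1: flows [0=1,0->2,3->0,0->4] -> levels [8 9 6 9 1]
Step 2: flows [1->0,0->2,3->0,0->4] -> levels [8 8 7 8 2]
Step 3: flows [0=1,0->2,0=3,0->4] -> levels [6 8 8 8 3]
Step 4: flows [1->0,2->0,3->0,0->4] -> levels [8 7 7 7 4]
Step 5: flows [0->1,0->2,0->3,0->4] -> levels [4 8 8 8 5]
Tank 0 first reaches <=4 at step 5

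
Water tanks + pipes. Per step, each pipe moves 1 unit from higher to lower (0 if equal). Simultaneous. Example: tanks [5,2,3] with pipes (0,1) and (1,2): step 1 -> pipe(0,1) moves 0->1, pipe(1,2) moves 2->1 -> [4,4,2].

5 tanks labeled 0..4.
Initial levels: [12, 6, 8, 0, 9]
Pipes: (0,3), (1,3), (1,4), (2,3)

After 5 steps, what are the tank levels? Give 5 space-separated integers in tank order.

Answer: 7 8 7 7 6

Derivation:
Step 1: flows [0->3,1->3,4->1,2->3] -> levels [11 6 7 3 8]
Step 2: flows [0->3,1->3,4->1,2->3] -> levels [10 6 6 6 7]
Step 3: flows [0->3,1=3,4->1,2=3] -> levels [9 7 6 7 6]
Step 4: flows [0->3,1=3,1->4,3->2] -> levels [8 6 7 7 7]
Step 5: flows [0->3,3->1,4->1,2=3] -> levels [7 8 7 7 6]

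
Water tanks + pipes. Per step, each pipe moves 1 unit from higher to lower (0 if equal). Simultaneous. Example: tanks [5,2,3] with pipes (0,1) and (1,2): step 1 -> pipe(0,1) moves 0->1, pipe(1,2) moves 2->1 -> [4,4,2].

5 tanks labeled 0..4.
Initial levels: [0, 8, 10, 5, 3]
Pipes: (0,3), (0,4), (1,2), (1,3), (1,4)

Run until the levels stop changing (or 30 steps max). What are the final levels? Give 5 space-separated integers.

Answer: 6 7 5 4 4

Derivation:
Step 1: flows [3->0,4->0,2->1,1->3,1->4] -> levels [2 7 9 5 3]
Step 2: flows [3->0,4->0,2->1,1->3,1->4] -> levels [4 6 8 5 3]
Step 3: flows [3->0,0->4,2->1,1->3,1->4] -> levels [4 5 7 5 5]
Step 4: flows [3->0,4->0,2->1,1=3,1=4] -> levels [6 6 6 4 4]
Step 5: flows [0->3,0->4,1=2,1->3,1->4] -> levels [4 4 6 6 6]
Step 6: flows [3->0,4->0,2->1,3->1,4->1] -> levels [6 7 5 4 4]
Step 7: flows [0->3,0->4,1->2,1->3,1->4] -> levels [4 4 6 6 6]
  -> period-2 cycle: step 7 state = step 5 state; never stabilizes
  -> state at step 30: (30-5) mod 2 = 1, same as step 6 -> [6 7 5 4 4]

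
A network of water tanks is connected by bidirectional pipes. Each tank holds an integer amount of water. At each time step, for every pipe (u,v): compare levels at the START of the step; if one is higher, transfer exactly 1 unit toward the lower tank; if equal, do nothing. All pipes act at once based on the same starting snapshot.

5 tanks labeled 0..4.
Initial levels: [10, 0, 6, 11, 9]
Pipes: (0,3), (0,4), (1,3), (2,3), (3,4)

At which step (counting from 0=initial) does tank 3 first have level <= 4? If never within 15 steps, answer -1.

Step 1: flows [3->0,0->4,3->1,3->2,3->4] -> levels [10 1 7 7 11]
Step 2: flows [0->3,4->0,3->1,2=3,4->3] -> levels [10 2 7 8 9]
Step 3: flows [0->3,0->4,3->1,3->2,4->3] -> levels [8 3 8 8 9]
Step 4: flows [0=3,4->0,3->1,2=3,4->3] -> levels [9 4 8 8 7]
Step 5: flows [0->3,0->4,3->1,2=3,3->4] -> levels [7 5 8 7 9]
Step 6: flows [0=3,4->0,3->1,2->3,4->3] -> levels [8 6 7 8 7]
Step 7: flows [0=3,0->4,3->1,3->2,3->4] -> levels [7 7 8 5 9]
Step 8: flows [0->3,4->0,1->3,2->3,4->3] -> levels [7 6 7 9 7]
Step 9: flows [3->0,0=4,3->1,3->2,3->4] -> levels [8 7 8 5 8]
Step 10: flows [0->3,0=4,1->3,2->3,4->3] -> levels [7 6 7 9 7]
  -> period-2 cycle (repeats step 8); tank 3 never drops to <=4
Tank 3 never reaches <=4 within 15 steps

Answer: -1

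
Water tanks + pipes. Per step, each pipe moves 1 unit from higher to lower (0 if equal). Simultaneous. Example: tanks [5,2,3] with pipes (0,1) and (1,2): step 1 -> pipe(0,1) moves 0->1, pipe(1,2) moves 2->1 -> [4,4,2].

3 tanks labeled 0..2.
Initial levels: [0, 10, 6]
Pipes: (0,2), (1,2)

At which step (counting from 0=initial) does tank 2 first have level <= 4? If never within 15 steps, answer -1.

Answer: 7

Derivation:
Step 1: flows [2->0,1->2] -> levels [1 9 6]
Step 2: flows [2->0,1->2] -> levels [2 8 6]
Step 3: flows [2->0,1->2] -> levels [3 7 6]
Step 4: flows [2->0,1->2] -> levels [4 6 6]
Step 5: flows [2->0,1=2] -> levels [5 6 5]
Step 6: flows [0=2,1->2] -> levels [5 5 6]
Step 7: flows [2->0,2->1] -> levels [6 6 4]
Tank 2 first reaches <=4 at step 7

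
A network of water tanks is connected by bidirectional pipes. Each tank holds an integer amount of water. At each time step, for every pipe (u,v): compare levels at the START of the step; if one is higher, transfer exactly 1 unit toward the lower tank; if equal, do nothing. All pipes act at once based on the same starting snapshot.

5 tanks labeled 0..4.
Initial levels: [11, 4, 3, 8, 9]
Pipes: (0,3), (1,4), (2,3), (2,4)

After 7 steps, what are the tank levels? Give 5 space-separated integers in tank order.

Answer: 7 6 6 9 7

Derivation:
Step 1: flows [0->3,4->1,3->2,4->2] -> levels [10 5 5 8 7]
Step 2: flows [0->3,4->1,3->2,4->2] -> levels [9 6 7 8 5]
Step 3: flows [0->3,1->4,3->2,2->4] -> levels [8 5 7 8 7]
Step 4: flows [0=3,4->1,3->2,2=4] -> levels [8 6 8 7 6]
Step 5: flows [0->3,1=4,2->3,2->4] -> levels [7 6 6 9 7]
Step 6: flows [3->0,4->1,3->2,4->2] -> levels [8 7 8 7 5]
Step 7: flows [0->3,1->4,2->3,2->4] -> levels [7 6 6 9 7]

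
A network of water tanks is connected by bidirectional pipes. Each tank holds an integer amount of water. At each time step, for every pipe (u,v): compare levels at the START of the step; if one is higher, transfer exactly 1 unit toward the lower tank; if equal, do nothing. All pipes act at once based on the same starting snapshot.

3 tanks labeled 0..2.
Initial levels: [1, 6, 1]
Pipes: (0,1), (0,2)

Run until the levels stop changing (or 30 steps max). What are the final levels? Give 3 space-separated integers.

Step 1: flows [1->0,0=2] -> levels [2 5 1]
Step 2: flows [1->0,0->2] -> levels [2 4 2]
Step 3: flows [1->0,0=2] -> levels [3 3 2]
Step 4: flows [0=1,0->2] -> levels [2 3 3]
Step 5: flows [1->0,2->0] -> levels [4 2 2]
Step 6: flows [0->1,0->2] -> levels [2 3 3]
  -> period-2 cycle: step 6 state = step 4 state; never stabilizes
  -> state at step 30: (30-4) mod 2 = 0, same as step 4 -> [2 3 3]

Answer: 2 3 3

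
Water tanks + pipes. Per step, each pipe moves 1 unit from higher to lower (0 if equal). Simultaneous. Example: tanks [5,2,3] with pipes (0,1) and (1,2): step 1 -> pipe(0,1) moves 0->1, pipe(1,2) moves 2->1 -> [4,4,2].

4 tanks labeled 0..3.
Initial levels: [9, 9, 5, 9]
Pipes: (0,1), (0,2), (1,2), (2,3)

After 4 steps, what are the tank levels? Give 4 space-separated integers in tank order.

Answer: 8 8 8 8

Derivation:
Step 1: flows [0=1,0->2,1->2,3->2] -> levels [8 8 8 8]
Step 2: flows [0=1,0=2,1=2,2=3] -> levels [8 8 8 8]
  -> stable; steps 3..4 unchanged -> [8 8 8 8]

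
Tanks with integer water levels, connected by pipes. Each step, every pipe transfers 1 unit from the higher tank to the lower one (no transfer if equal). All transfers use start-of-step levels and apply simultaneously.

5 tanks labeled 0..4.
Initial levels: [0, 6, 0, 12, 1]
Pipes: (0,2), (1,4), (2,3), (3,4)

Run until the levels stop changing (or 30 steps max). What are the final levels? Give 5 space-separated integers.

Answer: 3 4 4 3 5

Derivation:
Step 1: flows [0=2,1->4,3->2,3->4] -> levels [0 5 1 10 3]
Step 2: flows [2->0,1->4,3->2,3->4] -> levels [1 4 1 8 5]
Step 3: flows [0=2,4->1,3->2,3->4] -> levels [1 5 2 6 5]
Step 4: flows [2->0,1=4,3->2,3->4] -> levels [2 5 2 4 6]
Step 5: flows [0=2,4->1,3->2,4->3] -> levels [2 6 3 4 4]
Step 6: flows [2->0,1->4,3->2,3=4] -> levels [3 5 3 3 5]
Step 7: flows [0=2,1=4,2=3,4->3] -> levels [3 5 3 4 4]
Step 8: flows [0=2,1->4,3->2,3=4] -> levels [3 4 4 3 5]
Step 9: flows [2->0,4->1,2->3,4->3] -> levels [4 5 2 5 3]
Step 10: flows [0->2,1->4,3->2,3->4] -> levels [3 4 4 3 5]
  -> period-2 cycle: step 10 state = step 8 state; never stabilizes
  -> state at step 30: (30-8) mod 2 = 0, same as step 8 -> [3 4 4 3 5]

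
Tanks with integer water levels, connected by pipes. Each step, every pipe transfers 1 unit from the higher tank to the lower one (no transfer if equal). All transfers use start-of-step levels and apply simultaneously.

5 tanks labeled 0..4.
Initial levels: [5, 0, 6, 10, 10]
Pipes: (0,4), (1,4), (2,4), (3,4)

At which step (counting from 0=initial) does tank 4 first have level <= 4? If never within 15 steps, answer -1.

Step 1: flows [4->0,4->1,4->2,3=4] -> levels [6 1 7 10 7]
Step 2: flows [4->0,4->1,2=4,3->4] -> levels [7 2 7 9 6]
Step 3: flows [0->4,4->1,2->4,3->4] -> levels [6 3 6 8 8]
Step 4: flows [4->0,4->1,4->2,3=4] -> levels [7 4 7 8 5]
Step 5: flows [0->4,4->1,2->4,3->4] -> levels [6 5 6 7 7]
Step 6: flows [4->0,4->1,4->2,3=4] -> levels [7 6 7 7 4]
Tank 4 first reaches <=4 at step 6

Answer: 6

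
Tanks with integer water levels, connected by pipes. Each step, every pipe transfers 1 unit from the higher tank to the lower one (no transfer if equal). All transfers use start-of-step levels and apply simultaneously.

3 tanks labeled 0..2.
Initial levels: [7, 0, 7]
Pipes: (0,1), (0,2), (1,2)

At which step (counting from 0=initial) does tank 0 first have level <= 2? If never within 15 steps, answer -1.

Step 1: flows [0->1,0=2,2->1] -> levels [6 2 6]
Step 2: flows [0->1,0=2,2->1] -> levels [5 4 5]
Step 3: flows [0->1,0=2,2->1] -> levels [4 6 4]
Step 4: flows [1->0,0=2,1->2] -> levels [5 4 5]
  -> period-2 cycle (repeats step 2); tank 0 never drops to <=2
Tank 0 never reaches <=2 within 15 steps

Answer: -1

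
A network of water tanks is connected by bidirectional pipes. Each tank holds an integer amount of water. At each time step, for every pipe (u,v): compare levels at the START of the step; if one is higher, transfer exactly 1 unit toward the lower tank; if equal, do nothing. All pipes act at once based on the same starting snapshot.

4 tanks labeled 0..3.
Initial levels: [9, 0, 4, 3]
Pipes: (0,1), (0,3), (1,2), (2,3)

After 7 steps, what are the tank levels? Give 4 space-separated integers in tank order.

Answer: 4 4 4 4

Derivation:
Step 1: flows [0->1,0->3,2->1,2->3] -> levels [7 2 2 5]
Step 2: flows [0->1,0->3,1=2,3->2] -> levels [5 3 3 5]
Step 3: flows [0->1,0=3,1=2,3->2] -> levels [4 4 4 4]
Step 4: flows [0=1,0=3,1=2,2=3] -> levels [4 4 4 4]
  -> stable; steps 5..7 unchanged -> [4 4 4 4]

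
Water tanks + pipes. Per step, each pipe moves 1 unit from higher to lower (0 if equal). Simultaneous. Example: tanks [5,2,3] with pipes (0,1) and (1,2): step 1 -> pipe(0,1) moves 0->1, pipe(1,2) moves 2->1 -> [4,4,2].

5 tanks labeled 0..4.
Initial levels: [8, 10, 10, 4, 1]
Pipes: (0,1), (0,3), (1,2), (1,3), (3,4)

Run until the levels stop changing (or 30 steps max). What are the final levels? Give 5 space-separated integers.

Answer: 6 8 7 5 7

Derivation:
Step 1: flows [1->0,0->3,1=2,1->3,3->4] -> levels [8 8 10 5 2]
Step 2: flows [0=1,0->3,2->1,1->3,3->4] -> levels [7 8 9 6 3]
Step 3: flows [1->0,0->3,2->1,1->3,3->4] -> levels [7 7 8 7 4]
Step 4: flows [0=1,0=3,2->1,1=3,3->4] -> levels [7 8 7 6 5]
Step 5: flows [1->0,0->3,1->2,1->3,3->4] -> levels [7 5 8 7 6]
Step 6: flows [0->1,0=3,2->1,3->1,3->4] -> levels [6 8 7 5 7]
Step 7: flows [1->0,0->3,1->2,1->3,4->3] -> levels [6 5 8 8 6]
Step 8: flows [0->1,3->0,2->1,3->1,3->4] -> levels [6 8 7 5 7]
  -> period-2 cycle: step 8 state = step 6 state; never stabilizes
  -> state at step 30: (30-6) mod 2 = 0, same as step 6 -> [6 8 7 5 7]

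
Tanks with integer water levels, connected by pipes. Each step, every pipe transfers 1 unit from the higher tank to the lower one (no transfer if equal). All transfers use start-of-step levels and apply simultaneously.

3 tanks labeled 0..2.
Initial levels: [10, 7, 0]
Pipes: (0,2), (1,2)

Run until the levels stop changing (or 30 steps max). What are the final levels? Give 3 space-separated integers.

Step 1: flows [0->2,1->2] -> levels [9 6 2]
Step 2: flows [0->2,1->2] -> levels [8 5 4]
Step 3: flows [0->2,1->2] -> levels [7 4 6]
Step 4: flows [0->2,2->1] -> levels [6 5 6]
Step 5: flows [0=2,2->1] -> levels [6 6 5]
Step 6: flows [0->2,1->2] -> levels [5 5 7]
Step 7: flows [2->0,2->1] -> levels [6 6 5]
  -> period-2 cycle: step 7 state = step 5 state; never stabilizes
  -> state at step 30: (30-5) mod 2 = 1, same as step 6 -> [5 5 7]

Answer: 5 5 7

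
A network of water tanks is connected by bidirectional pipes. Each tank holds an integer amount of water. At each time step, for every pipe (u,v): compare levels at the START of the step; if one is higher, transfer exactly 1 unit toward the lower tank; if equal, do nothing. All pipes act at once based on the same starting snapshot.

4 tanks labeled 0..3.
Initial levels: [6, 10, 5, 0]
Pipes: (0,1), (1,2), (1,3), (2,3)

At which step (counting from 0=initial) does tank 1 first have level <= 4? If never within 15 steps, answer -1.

Answer: 5

Derivation:
Step 1: flows [1->0,1->2,1->3,2->3] -> levels [7 7 5 2]
Step 2: flows [0=1,1->2,1->3,2->3] -> levels [7 5 5 4]
Step 3: flows [0->1,1=2,1->3,2->3] -> levels [6 5 4 6]
Step 4: flows [0->1,1->2,3->1,3->2] -> levels [5 6 6 4]
Step 5: flows [1->0,1=2,1->3,2->3] -> levels [6 4 5 6]
Tank 1 first reaches <=4 at step 5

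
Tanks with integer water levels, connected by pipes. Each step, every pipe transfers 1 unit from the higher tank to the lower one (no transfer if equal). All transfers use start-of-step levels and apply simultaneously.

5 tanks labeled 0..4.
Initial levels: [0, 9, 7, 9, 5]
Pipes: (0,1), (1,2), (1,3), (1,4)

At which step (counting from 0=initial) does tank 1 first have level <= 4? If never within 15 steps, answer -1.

Step 1: flows [1->0,1->2,1=3,1->4] -> levels [1 6 8 9 6]
Step 2: flows [1->0,2->1,3->1,1=4] -> levels [2 7 7 8 6]
Step 3: flows [1->0,1=2,3->1,1->4] -> levels [3 6 7 7 7]
Step 4: flows [1->0,2->1,3->1,4->1] -> levels [4 8 6 6 6]
Step 5: flows [1->0,1->2,1->3,1->4] -> levels [5 4 7 7 7]
Tank 1 first reaches <=4 at step 5

Answer: 5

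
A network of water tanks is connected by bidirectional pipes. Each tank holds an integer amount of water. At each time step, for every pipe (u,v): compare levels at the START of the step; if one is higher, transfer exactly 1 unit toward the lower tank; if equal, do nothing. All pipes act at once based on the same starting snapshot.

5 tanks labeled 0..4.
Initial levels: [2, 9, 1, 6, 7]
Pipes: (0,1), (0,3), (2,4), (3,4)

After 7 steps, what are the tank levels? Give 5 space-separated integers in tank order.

Step 1: flows [1->0,3->0,4->2,4->3] -> levels [4 8 2 6 5]
Step 2: flows [1->0,3->0,4->2,3->4] -> levels [6 7 3 4 5]
Step 3: flows [1->0,0->3,4->2,4->3] -> levels [6 6 4 6 3]
Step 4: flows [0=1,0=3,2->4,3->4] -> levels [6 6 3 5 5]
Step 5: flows [0=1,0->3,4->2,3=4] -> levels [5 6 4 6 4]
Step 6: flows [1->0,3->0,2=4,3->4] -> levels [7 5 4 4 5]
Step 7: flows [0->1,0->3,4->2,4->3] -> levels [5 6 5 6 3]

Answer: 5 6 5 6 3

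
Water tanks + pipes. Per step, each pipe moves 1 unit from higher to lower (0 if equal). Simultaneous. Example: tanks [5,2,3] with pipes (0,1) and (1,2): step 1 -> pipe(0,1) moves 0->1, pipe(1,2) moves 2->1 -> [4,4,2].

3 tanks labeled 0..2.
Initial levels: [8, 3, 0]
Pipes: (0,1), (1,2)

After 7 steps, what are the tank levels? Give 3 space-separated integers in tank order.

Step 1: flows [0->1,1->2] -> levels [7 3 1]
Step 2: flows [0->1,1->2] -> levels [6 3 2]
Step 3: flows [0->1,1->2] -> levels [5 3 3]
Step 4: flows [0->1,1=2] -> levels [4 4 3]
Step 5: flows [0=1,1->2] -> levels [4 3 4]
Step 6: flows [0->1,2->1] -> levels [3 5 3]
Step 7: flows [1->0,1->2] -> levels [4 3 4]

Answer: 4 3 4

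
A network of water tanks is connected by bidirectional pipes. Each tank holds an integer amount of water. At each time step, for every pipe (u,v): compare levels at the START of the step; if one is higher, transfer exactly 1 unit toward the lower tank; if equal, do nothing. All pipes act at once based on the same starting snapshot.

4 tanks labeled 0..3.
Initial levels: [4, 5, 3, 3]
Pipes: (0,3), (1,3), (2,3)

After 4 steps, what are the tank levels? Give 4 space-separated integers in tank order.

Step 1: flows [0->3,1->3,2=3] -> levels [3 4 3 5]
Step 2: flows [3->0,3->1,3->2] -> levels [4 5 4 2]
Step 3: flows [0->3,1->3,2->3] -> levels [3 4 3 5]
  -> period-2 cycle: step 3 state = step 1 state
  -> state at step 4: (4-1) mod 2 = 1, same as step 2 -> [4 5 4 2]

Answer: 4 5 4 2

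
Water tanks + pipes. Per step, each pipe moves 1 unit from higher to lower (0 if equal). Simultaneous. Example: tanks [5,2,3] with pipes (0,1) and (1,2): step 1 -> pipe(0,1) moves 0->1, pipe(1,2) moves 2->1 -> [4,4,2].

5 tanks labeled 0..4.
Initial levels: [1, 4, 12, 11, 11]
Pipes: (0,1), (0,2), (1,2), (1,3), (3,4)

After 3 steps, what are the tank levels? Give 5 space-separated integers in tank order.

Step 1: flows [1->0,2->0,2->1,3->1,3=4] -> levels [3 5 10 10 11]
Step 2: flows [1->0,2->0,2->1,3->1,4->3] -> levels [5 6 8 10 10]
Step 3: flows [1->0,2->0,2->1,3->1,3=4] -> levels [7 7 6 9 10]

Answer: 7 7 6 9 10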